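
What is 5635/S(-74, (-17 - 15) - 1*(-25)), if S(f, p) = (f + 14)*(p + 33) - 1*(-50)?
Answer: -1127/302 ≈ -3.7318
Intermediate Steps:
S(f, p) = 50 + (14 + f)*(33 + p) (S(f, p) = (14 + f)*(33 + p) + 50 = 50 + (14 + f)*(33 + p))
5635/S(-74, (-17 - 15) - 1*(-25)) = 5635/(512 + 14*((-17 - 15) - 1*(-25)) + 33*(-74) - 74*((-17 - 15) - 1*(-25))) = 5635/(512 + 14*(-32 + 25) - 2442 - 74*(-32 + 25)) = 5635/(512 + 14*(-7) - 2442 - 74*(-7)) = 5635/(512 - 98 - 2442 + 518) = 5635/(-1510) = 5635*(-1/1510) = -1127/302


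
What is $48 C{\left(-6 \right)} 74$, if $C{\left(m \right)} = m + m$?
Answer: $-42624$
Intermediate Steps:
$C{\left(m \right)} = 2 m$
$48 C{\left(-6 \right)} 74 = 48 \cdot 2 \left(-6\right) 74 = 48 \left(-12\right) 74 = \left(-576\right) 74 = -42624$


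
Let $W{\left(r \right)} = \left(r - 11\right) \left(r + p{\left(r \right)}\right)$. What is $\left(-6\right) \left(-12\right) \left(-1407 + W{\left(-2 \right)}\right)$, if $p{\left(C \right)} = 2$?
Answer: $-101304$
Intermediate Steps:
$W{\left(r \right)} = \left(-11 + r\right) \left(2 + r\right)$ ($W{\left(r \right)} = \left(r - 11\right) \left(r + 2\right) = \left(-11 + r\right) \left(2 + r\right)$)
$\left(-6\right) \left(-12\right) \left(-1407 + W{\left(-2 \right)}\right) = \left(-6\right) \left(-12\right) \left(-1407 - \left(4 - 4\right)\right) = 72 \left(-1407 + \left(-22 + 4 + 18\right)\right) = 72 \left(-1407 + 0\right) = 72 \left(-1407\right) = -101304$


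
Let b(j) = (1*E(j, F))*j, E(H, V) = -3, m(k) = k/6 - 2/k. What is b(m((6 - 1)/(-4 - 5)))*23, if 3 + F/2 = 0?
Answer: -21781/90 ≈ -242.01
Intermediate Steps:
F = -6 (F = -6 + 2*0 = -6 + 0 = -6)
m(k) = -2/k + k/6 (m(k) = k*(⅙) - 2/k = k/6 - 2/k = -2/k + k/6)
b(j) = -3*j (b(j) = (1*(-3))*j = -3*j)
b(m((6 - 1)/(-4 - 5)))*23 = -3*(-2*(-4 - 5)/(6 - 1) + ((6 - 1)/(-4 - 5))/6)*23 = -3*(-2/(5/(-9)) + (5/(-9))/6)*23 = -3*(-2/(5*(-⅑)) + (5*(-⅑))/6)*23 = -3*(-2/(-5/9) + (⅙)*(-5/9))*23 = -3*(-2*(-9/5) - 5/54)*23 = -3*(18/5 - 5/54)*23 = -3*947/270*23 = -947/90*23 = -21781/90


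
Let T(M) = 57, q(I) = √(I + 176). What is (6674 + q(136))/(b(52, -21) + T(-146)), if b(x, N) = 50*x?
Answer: 6674/2657 + 2*√78/2657 ≈ 2.5185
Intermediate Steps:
q(I) = √(176 + I)
(6674 + q(136))/(b(52, -21) + T(-146)) = (6674 + √(176 + 136))/(50*52 + 57) = (6674 + √312)/(2600 + 57) = (6674 + 2*√78)/2657 = (6674 + 2*√78)*(1/2657) = 6674/2657 + 2*√78/2657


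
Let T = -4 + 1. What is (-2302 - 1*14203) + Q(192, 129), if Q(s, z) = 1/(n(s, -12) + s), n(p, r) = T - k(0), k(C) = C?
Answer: -3119444/189 ≈ -16505.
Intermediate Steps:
T = -3
n(p, r) = -3 (n(p, r) = -3 - 1*0 = -3 + 0 = -3)
Q(s, z) = 1/(-3 + s)
(-2302 - 1*14203) + Q(192, 129) = (-2302 - 1*14203) + 1/(-3 + 192) = (-2302 - 14203) + 1/189 = -16505 + 1/189 = -3119444/189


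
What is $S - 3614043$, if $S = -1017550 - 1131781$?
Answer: $-5763374$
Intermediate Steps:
$S = -2149331$ ($S = -1017550 - 1131781 = -2149331$)
$S - 3614043 = -2149331 - 3614043 = -5763374$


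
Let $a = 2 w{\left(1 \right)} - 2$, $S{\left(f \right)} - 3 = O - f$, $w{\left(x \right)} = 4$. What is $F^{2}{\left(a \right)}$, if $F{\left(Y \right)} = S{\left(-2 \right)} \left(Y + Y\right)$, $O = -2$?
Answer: $1296$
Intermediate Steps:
$S{\left(f \right)} = 1 - f$ ($S{\left(f \right)} = 3 - \left(2 + f\right) = 1 - f$)
$a = 6$ ($a = 2 \cdot 4 - 2 = 8 - 2 = 6$)
$F{\left(Y \right)} = 6 Y$ ($F{\left(Y \right)} = \left(1 - -2\right) \left(Y + Y\right) = \left(1 + 2\right) 2 Y = 3 \cdot 2 Y = 6 Y$)
$F^{2}{\left(a \right)} = \left(6 \cdot 6\right)^{2} = 36^{2} = 1296$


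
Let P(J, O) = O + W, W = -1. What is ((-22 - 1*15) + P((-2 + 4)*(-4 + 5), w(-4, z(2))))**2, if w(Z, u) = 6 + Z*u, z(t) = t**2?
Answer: 2304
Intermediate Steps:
P(J, O) = -1 + O (P(J, O) = O - 1 = -1 + O)
((-22 - 1*15) + P((-2 + 4)*(-4 + 5), w(-4, z(2))))**2 = ((-22 - 1*15) + (-1 + (6 - 4*2**2)))**2 = ((-22 - 15) + (-1 + (6 - 4*4)))**2 = (-37 + (-1 + (6 - 16)))**2 = (-37 + (-1 - 10))**2 = (-37 - 11)**2 = (-48)**2 = 2304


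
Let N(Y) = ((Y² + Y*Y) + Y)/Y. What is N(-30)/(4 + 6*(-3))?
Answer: 59/14 ≈ 4.2143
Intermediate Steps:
N(Y) = (Y + 2*Y²)/Y (N(Y) = ((Y² + Y²) + Y)/Y = (2*Y² + Y)/Y = (Y + 2*Y²)/Y)
N(-30)/(4 + 6*(-3)) = (1 + 2*(-30))/(4 + 6*(-3)) = (1 - 60)/(4 - 18) = -59/(-14) = -1/14*(-59) = 59/14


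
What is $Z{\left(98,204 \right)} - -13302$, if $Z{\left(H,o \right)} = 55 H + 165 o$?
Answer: $52352$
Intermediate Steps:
$Z{\left(98,204 \right)} - -13302 = \left(55 \cdot 98 + 165 \cdot 204\right) - -13302 = \left(5390 + 33660\right) + 13302 = 39050 + 13302 = 52352$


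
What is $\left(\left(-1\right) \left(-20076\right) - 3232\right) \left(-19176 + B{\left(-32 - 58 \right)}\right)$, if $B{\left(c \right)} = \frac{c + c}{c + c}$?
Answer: $-322983700$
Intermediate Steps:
$B{\left(c \right)} = 1$ ($B{\left(c \right)} = \frac{2 c}{2 c} = 2 c \frac{1}{2 c} = 1$)
$\left(\left(-1\right) \left(-20076\right) - 3232\right) \left(-19176 + B{\left(-32 - 58 \right)}\right) = \left(\left(-1\right) \left(-20076\right) - 3232\right) \left(-19176 + 1\right) = \left(20076 - 3232\right) \left(-19175\right) = 16844 \left(-19175\right) = -322983700$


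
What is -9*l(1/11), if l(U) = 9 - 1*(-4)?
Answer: -117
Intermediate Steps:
l(U) = 13 (l(U) = 9 + 4 = 13)
-9*l(1/11) = -9*13 = -117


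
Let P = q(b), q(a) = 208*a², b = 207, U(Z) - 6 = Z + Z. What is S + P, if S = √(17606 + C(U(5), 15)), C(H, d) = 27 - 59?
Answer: 8912592 + √17574 ≈ 8.9127e+6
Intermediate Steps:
U(Z) = 6 + 2*Z (U(Z) = 6 + (Z + Z) = 6 + 2*Z)
C(H, d) = -32
S = √17574 (S = √(17606 - 32) = √17574 ≈ 132.57)
P = 8912592 (P = 208*207² = 208*42849 = 8912592)
S + P = √17574 + 8912592 = 8912592 + √17574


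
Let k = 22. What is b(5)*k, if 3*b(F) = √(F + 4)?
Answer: 22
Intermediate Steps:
b(F) = √(4 + F)/3 (b(F) = √(F + 4)/3 = √(4 + F)/3)
b(5)*k = (√(4 + 5)/3)*22 = (√9/3)*22 = ((⅓)*3)*22 = 1*22 = 22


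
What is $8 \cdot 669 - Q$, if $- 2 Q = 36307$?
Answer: $\frac{47011}{2} \approx 23506.0$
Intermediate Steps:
$Q = - \frac{36307}{2}$ ($Q = \left(- \frac{1}{2}\right) 36307 = - \frac{36307}{2} \approx -18154.0$)
$8 \cdot 669 - Q = 8 \cdot 669 - - \frac{36307}{2} = 5352 + \frac{36307}{2} = \frac{47011}{2}$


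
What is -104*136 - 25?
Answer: -14169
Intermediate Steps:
-104*136 - 25 = -14144 - 25 = -14169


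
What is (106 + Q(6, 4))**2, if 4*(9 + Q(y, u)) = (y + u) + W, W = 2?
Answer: 10000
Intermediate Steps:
Q(y, u) = -17/2 + u/4 + y/4 (Q(y, u) = -9 + ((y + u) + 2)/4 = -9 + ((u + y) + 2)/4 = -9 + (2 + u + y)/4 = -9 + (1/2 + u/4 + y/4) = -17/2 + u/4 + y/4)
(106 + Q(6, 4))**2 = (106 + (-17/2 + (1/4)*4 + (1/4)*6))**2 = (106 + (-17/2 + 1 + 3/2))**2 = (106 - 6)**2 = 100**2 = 10000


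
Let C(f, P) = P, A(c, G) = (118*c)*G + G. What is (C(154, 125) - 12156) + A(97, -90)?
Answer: -1042261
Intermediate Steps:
A(c, G) = G + 118*G*c (A(c, G) = 118*G*c + G = G + 118*G*c)
(C(154, 125) - 12156) + A(97, -90) = (125 - 12156) - 90*(1 + 118*97) = -12031 - 90*(1 + 11446) = -12031 - 90*11447 = -12031 - 1030230 = -1042261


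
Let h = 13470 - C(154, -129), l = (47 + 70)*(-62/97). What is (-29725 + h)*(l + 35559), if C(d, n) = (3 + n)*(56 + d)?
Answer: 35125293645/97 ≈ 3.6212e+8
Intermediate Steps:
l = -7254/97 (l = 117*(-62*1/97) = 117*(-62/97) = -7254/97 ≈ -74.783)
h = 39930 (h = 13470 - (168 + 3*154 + 56*(-129) + 154*(-129)) = 13470 - (168 + 462 - 7224 - 19866) = 13470 - 1*(-26460) = 13470 + 26460 = 39930)
(-29725 + h)*(l + 35559) = (-29725 + 39930)*(-7254/97 + 35559) = 10205*(3441969/97) = 35125293645/97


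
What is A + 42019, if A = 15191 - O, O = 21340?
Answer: 35870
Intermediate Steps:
A = -6149 (A = 15191 - 1*21340 = 15191 - 21340 = -6149)
A + 42019 = -6149 + 42019 = 35870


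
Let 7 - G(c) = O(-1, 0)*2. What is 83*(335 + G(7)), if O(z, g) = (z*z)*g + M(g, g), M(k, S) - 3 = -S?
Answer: 27888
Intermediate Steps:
M(k, S) = 3 - S
O(z, g) = 3 - g + g*z**2 (O(z, g) = (z*z)*g + (3 - g) = z**2*g + (3 - g) = g*z**2 + (3 - g) = 3 - g + g*z**2)
G(c) = 1 (G(c) = 7 - (3 - 1*0 + 0*(-1)**2)*2 = 7 - (3 + 0 + 0*1)*2 = 7 - (3 + 0 + 0)*2 = 7 - 3*2 = 7 - 1*6 = 7 - 6 = 1)
83*(335 + G(7)) = 83*(335 + 1) = 83*336 = 27888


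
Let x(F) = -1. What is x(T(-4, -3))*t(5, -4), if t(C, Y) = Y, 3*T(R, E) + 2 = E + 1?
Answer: 4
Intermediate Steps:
T(R, E) = -⅓ + E/3 (T(R, E) = -⅔ + (E + 1)/3 = -⅔ + (1 + E)/3 = -⅔ + (⅓ + E/3) = -⅓ + E/3)
x(T(-4, -3))*t(5, -4) = -1*(-4) = 4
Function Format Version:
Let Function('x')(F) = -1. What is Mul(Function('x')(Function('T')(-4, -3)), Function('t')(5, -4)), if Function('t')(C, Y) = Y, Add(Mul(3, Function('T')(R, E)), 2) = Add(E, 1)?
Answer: 4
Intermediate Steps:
Function('T')(R, E) = Add(Rational(-1, 3), Mul(Rational(1, 3), E)) (Function('T')(R, E) = Add(Rational(-2, 3), Mul(Rational(1, 3), Add(E, 1))) = Add(Rational(-2, 3), Mul(Rational(1, 3), Add(1, E))) = Add(Rational(-2, 3), Add(Rational(1, 3), Mul(Rational(1, 3), E))) = Add(Rational(-1, 3), Mul(Rational(1, 3), E)))
Mul(Function('x')(Function('T')(-4, -3)), Function('t')(5, -4)) = Mul(-1, -4) = 4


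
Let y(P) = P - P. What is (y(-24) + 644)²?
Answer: 414736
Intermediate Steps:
y(P) = 0
(y(-24) + 644)² = (0 + 644)² = 644² = 414736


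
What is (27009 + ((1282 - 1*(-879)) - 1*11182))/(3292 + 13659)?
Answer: 17988/16951 ≈ 1.0612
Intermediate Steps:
(27009 + ((1282 - 1*(-879)) - 1*11182))/(3292 + 13659) = (27009 + ((1282 + 879) - 11182))/16951 = (27009 + (2161 - 11182))*(1/16951) = (27009 - 9021)*(1/16951) = 17988*(1/16951) = 17988/16951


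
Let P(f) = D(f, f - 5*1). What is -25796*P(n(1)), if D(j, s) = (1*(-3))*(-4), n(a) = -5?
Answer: -309552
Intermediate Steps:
D(j, s) = 12 (D(j, s) = -3*(-4) = 12)
P(f) = 12
-25796*P(n(1)) = -25796*12 = -309552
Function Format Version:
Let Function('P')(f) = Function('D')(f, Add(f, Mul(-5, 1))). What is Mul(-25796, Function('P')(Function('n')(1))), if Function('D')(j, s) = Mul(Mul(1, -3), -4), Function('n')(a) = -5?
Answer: -309552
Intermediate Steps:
Function('D')(j, s) = 12 (Function('D')(j, s) = Mul(-3, -4) = 12)
Function('P')(f) = 12
Mul(-25796, Function('P')(Function('n')(1))) = Mul(-25796, 12) = -309552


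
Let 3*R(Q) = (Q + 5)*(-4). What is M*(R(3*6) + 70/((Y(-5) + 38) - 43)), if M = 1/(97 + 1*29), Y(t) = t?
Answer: -113/378 ≈ -0.29894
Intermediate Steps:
M = 1/126 (M = 1/(97 + 29) = 1/126 ≈ 0.0079365)
R(Q) = -20/3 - 4*Q/3 (R(Q) = ((Q + 5)*(-4))/3 = ((5 + Q)*(-4))/3 = (-20 - 4*Q)/3 = -20/3 - 4*Q/3)
M*(R(3*6) + 70/((Y(-5) + 38) - 43)) = ((-20/3 - 4*6) + 70/((-5 + 38) - 43))/126 = ((-20/3 - 4/3*18) + 70/(33 - 43))/126 = ((-20/3 - 24) + 70/(-10))/126 = (-92/3 + 70*(-⅒))/126 = (-92/3 - 7)/126 = (1/126)*(-113/3) = -113/378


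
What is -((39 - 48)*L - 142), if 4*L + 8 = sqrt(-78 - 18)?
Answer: 124 + 9*I*sqrt(6) ≈ 124.0 + 22.045*I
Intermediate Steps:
L = -2 + I*sqrt(6) (L = -2 + sqrt(-78 - 18)/4 = -2 + sqrt(-96)/4 = -2 + (4*I*sqrt(6))/4 = -2 + I*sqrt(6) ≈ -2.0 + 2.4495*I)
-((39 - 48)*L - 142) = -((39 - 48)*(-2 + I*sqrt(6)) - 142) = -(-9*(-2 + I*sqrt(6)) - 142) = -((18 - 9*I*sqrt(6)) - 142) = -(-124 - 9*I*sqrt(6)) = 124 + 9*I*sqrt(6)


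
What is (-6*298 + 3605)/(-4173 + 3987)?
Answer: -1817/186 ≈ -9.7688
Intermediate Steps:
(-6*298 + 3605)/(-4173 + 3987) = (-1788 + 3605)/(-186) = 1817*(-1/186) = -1817/186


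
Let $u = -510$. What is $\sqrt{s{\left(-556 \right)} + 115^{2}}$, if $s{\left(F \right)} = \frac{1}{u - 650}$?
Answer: $\frac{\sqrt{4448889710}}{580} \approx 115.0$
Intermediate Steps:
$s{\left(F \right)} = - \frac{1}{1160}$ ($s{\left(F \right)} = \frac{1}{-510 - 650} = \frac{1}{-1160} = - \frac{1}{1160}$)
$\sqrt{s{\left(-556 \right)} + 115^{2}} = \sqrt{- \frac{1}{1160} + 115^{2}} = \sqrt{- \frac{1}{1160} + 13225} = \sqrt{\frac{15340999}{1160}} = \frac{\sqrt{4448889710}}{580}$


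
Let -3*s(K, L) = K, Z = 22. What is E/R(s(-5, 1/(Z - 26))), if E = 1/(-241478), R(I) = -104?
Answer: 1/25113712 ≈ 3.9819e-8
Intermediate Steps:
s(K, L) = -K/3
E = -1/241478 ≈ -4.1412e-6
E/R(s(-5, 1/(Z - 26))) = -1/241478/(-104) = -1/241478*(-1/104) = 1/25113712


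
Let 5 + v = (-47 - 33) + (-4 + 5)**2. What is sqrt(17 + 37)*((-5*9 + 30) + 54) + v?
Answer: -84 + 117*sqrt(6) ≈ 202.59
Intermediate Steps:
v = -84 (v = -5 + ((-47 - 33) + (-4 + 5)**2) = -5 + (-80 + 1**2) = -5 + (-80 + 1) = -5 - 79 = -84)
sqrt(17 + 37)*((-5*9 + 30) + 54) + v = sqrt(17 + 37)*((-5*9 + 30) + 54) - 84 = sqrt(54)*((-45 + 30) + 54) - 84 = (3*sqrt(6))*(-15 + 54) - 84 = (3*sqrt(6))*39 - 84 = 117*sqrt(6) - 84 = -84 + 117*sqrt(6)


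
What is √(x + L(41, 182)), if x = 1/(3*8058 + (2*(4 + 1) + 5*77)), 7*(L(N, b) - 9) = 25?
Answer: 3*√41315648073/171983 ≈ 3.5456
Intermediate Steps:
L(N, b) = 88/7 (L(N, b) = 9 + (⅐)*25 = 9 + 25/7 = 88/7)
x = 1/24569 (x = 1/(24174 + (2*5 + 385)) = 1/(24174 + (10 + 385)) = 1/(24174 + 395) = 1/24569 ≈ 4.0702e-5)
√(x + L(41, 182)) = √(1/24569 + 88/7) = √(2162079/171983) = 3*√41315648073/171983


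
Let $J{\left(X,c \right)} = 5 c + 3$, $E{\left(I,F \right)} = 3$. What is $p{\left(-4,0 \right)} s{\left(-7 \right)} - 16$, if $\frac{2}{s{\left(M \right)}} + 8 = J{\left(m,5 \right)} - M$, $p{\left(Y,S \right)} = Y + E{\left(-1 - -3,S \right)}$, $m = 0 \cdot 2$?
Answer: $- \frac{434}{27} \approx -16.074$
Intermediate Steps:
$m = 0$
$J{\left(X,c \right)} = 3 + 5 c$
$p{\left(Y,S \right)} = 3 + Y$ ($p{\left(Y,S \right)} = Y + 3 = 3 + Y$)
$s{\left(M \right)} = \frac{2}{20 - M}$ ($s{\left(M \right)} = \frac{2}{-8 - \left(-28 + M\right)} = \frac{2}{20 - M}$)
$p{\left(-4,0 \right)} s{\left(-7 \right)} - 16 = \left(3 - 4\right) \left(- \frac{2}{-20 - 7}\right) - 16 = - \frac{-2}{-27} - 16 = - \frac{\left(-2\right) \left(-1\right)}{27} - 16 = \left(-1\right) \frac{2}{27} - 16 = - \frac{2}{27} - 16 = - \frac{434}{27}$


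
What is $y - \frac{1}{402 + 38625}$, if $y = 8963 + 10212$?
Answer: $\frac{748342724}{39027} \approx 19175.0$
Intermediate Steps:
$y = 19175$
$y - \frac{1}{402 + 38625} = 19175 - \frac{1}{402 + 38625} = 19175 - \frac{1}{39027} = \frac{748342724}{39027}$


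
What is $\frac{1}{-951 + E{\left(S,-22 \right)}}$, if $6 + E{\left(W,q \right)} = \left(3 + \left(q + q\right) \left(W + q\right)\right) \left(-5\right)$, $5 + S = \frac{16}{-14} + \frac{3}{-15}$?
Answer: $- \frac{7}{50452} \approx -0.00013875$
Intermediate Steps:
$S = - \frac{222}{35}$ ($S = -5 + \left(\frac{16}{-14} + \frac{3}{-15}\right) = -5 + \left(16 \left(- \frac{1}{14}\right) + 3 \left(- \frac{1}{15}\right)\right) = -5 - \frac{47}{35} = - \frac{222}{35} \approx -6.3429$)
$E{\left(W,q \right)} = -21 - 10 q \left(W + q\right)$ ($E{\left(W,q \right)} = -6 + \left(3 + \left(q + q\right) \left(W + q\right)\right) \left(-5\right) = -6 + \left(3 + 2 q \left(W + q\right)\right) \left(-5\right) = -6 - \left(15 + 10 q \left(W + q\right)\right) = -21 - 10 q \left(W + q\right)$)
$\frac{1}{-951 + E{\left(S,-22 \right)}} = \frac{1}{-951 - \left(21 + 4840 + \frac{9768}{7}\right)} = \frac{1}{-951 - \frac{43795}{7}} = \frac{1}{- \frac{50452}{7}} = - \frac{7}{50452}$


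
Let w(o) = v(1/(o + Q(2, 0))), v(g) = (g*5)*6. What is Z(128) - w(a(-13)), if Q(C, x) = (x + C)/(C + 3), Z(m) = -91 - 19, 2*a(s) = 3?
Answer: -2390/19 ≈ -125.79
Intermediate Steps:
a(s) = 3/2 (a(s) = (½)*3 = 3/2)
Z(m) = -110
Q(C, x) = (C + x)/(3 + C)
v(g) = 30*g (v(g) = (5*g)*6 = 30*g)
w(o) = 30/(⅖ + o) (w(o) = 30/(o + (2 + 0)/(3 + 2)) = 30/(o + 2/5) = 30/(o + (⅕)*2) = 30/(o + ⅖) = 30/(⅖ + o))
Z(128) - w(a(-13)) = -110 - 150/(2 + 5*(3/2)) = -110 - 150/(2 + 15/2) = -110 - 150/19/2 = -110 - 150*2/19 = -110 - 1*300/19 = -110 - 300/19 = -2390/19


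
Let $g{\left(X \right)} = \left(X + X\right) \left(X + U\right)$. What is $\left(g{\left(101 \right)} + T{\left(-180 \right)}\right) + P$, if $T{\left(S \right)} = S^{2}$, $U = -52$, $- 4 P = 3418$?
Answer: $\frac{82887}{2} \approx 41444.0$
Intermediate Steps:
$P = - \frac{1709}{2}$ ($P = \left(- \frac{1}{4}\right) 3418 = - \frac{1709}{2} \approx -854.5$)
$g{\left(X \right)} = 2 X \left(-52 + X\right)$ ($g{\left(X \right)} = \left(X + X\right) \left(X - 52\right) = 2 X \left(-52 + X\right)$)
$\left(g{\left(101 \right)} + T{\left(-180 \right)}\right) + P = \left(2 \cdot 101 \left(-52 + 101\right) + \left(-180\right)^{2}\right) - \frac{1709}{2} = \left(2 \cdot 101 \cdot 49 + 32400\right) - \frac{1709}{2} = \left(9898 + 32400\right) - \frac{1709}{2} = 42298 - \frac{1709}{2} = \frac{82887}{2}$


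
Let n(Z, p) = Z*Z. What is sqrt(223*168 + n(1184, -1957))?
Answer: 2*sqrt(359830) ≈ 1199.7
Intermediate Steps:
n(Z, p) = Z**2
sqrt(223*168 + n(1184, -1957)) = sqrt(223*168 + 1184**2) = sqrt(37464 + 1401856) = sqrt(1439320) = 2*sqrt(359830)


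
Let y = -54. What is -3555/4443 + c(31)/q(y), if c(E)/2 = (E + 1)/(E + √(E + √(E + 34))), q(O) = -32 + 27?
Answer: -1185/1481 - 64/(5*(31 + √(31 + √65))) ≈ -1.1438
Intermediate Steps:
q(O) = -5
c(E) = 2*(1 + E)/(E + √(E + √(34 + E))) (c(E) = 2*((E + 1)/(E + √(E + √(E + 34)))) = 2*((1 + E)/(E + √(E + √(34 + E)))) = 2*(1 + E)/(E + √(E + √(34 + E))))
-3555/4443 + c(31)/q(y) = -3555/4443 + (2*(1 + 31)/(31 + √(31 + √(34 + 31))))/(-5) = -3555*1/4443 + (2*32/(31 + √(31 + √65)))*(-⅕) = -1185/1481 + (64/(31 + √(31 + √65)))*(-⅕) = -1185/1481 - 64/(5*(31 + √(31 + √65)))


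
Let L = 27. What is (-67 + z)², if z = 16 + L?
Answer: 576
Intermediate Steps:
z = 43 (z = 16 + 27 = 43)
(-67 + z)² = (-67 + 43)² = (-24)² = 576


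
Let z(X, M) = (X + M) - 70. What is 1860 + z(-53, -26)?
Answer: 1711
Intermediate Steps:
z(X, M) = -70 + M + X (z(X, M) = (M + X) - 70 = -70 + M + X)
1860 + z(-53, -26) = 1860 + (-70 - 26 - 53) = 1860 - 149 = 1711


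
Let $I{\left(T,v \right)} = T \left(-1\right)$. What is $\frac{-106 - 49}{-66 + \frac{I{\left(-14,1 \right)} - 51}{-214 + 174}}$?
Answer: $\frac{6200}{2603} \approx 2.3819$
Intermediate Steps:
$I{\left(T,v \right)} = - T$
$\frac{-106 - 49}{-66 + \frac{I{\left(-14,1 \right)} - 51}{-214 + 174}} = \frac{-106 - 49}{-66 + \frac{\left(-1\right) \left(-14\right) - 51}{-214 + 174}} = - \frac{155}{-66 + \frac{14 - 51}{-40}} = - \frac{155}{-66 - - \frac{37}{40}} = - \frac{155}{-66 + \frac{37}{40}} = - \frac{155}{- \frac{2603}{40}} = \left(-155\right) \left(- \frac{40}{2603}\right) = \frac{6200}{2603}$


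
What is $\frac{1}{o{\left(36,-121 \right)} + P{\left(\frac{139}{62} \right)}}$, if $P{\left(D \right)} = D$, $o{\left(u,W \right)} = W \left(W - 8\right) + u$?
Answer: $\frac{62}{970129} \approx 6.3909 \cdot 10^{-5}$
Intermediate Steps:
$o{\left(u,W \right)} = u + W \left(-8 + W\right)$ ($o{\left(u,W \right)} = W \left(-8 + W\right) + u = u + W \left(-8 + W\right)$)
$\frac{1}{o{\left(36,-121 \right)} + P{\left(\frac{139}{62} \right)}} = \frac{1}{\left(36 + \left(-121\right)^{2} - -968\right) + \frac{139}{62}} = \frac{1}{\left(36 + 14641 + 968\right) + 139 \cdot \frac{1}{62}} = \frac{1}{15645 + \frac{139}{62}} = \frac{1}{\frac{970129}{62}} = \frac{62}{970129}$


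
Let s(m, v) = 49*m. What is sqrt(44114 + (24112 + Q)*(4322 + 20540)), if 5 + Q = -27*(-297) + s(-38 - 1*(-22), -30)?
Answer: 29*sqrt(926598) ≈ 27915.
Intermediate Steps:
Q = 7230 (Q = -5 + (-27*(-297) + 49*(-38 - 1*(-22))) = -5 + (8019 + 49*(-38 + 22)) = -5 + (8019 + 49*(-16)) = -5 + (8019 - 784) = -5 + 7235 = 7230)
sqrt(44114 + (24112 + Q)*(4322 + 20540)) = sqrt(44114 + (24112 + 7230)*(4322 + 20540)) = sqrt(44114 + 31342*24862) = sqrt(44114 + 779224804) = sqrt(779268918) = 29*sqrt(926598)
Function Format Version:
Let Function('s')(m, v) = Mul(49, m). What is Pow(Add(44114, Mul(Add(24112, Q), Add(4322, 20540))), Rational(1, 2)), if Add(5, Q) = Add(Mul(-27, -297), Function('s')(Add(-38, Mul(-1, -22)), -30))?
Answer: Mul(29, Pow(926598, Rational(1, 2))) ≈ 27915.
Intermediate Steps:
Q = 7230 (Q = Add(-5, Add(Mul(-27, -297), Mul(49, Add(-38, Mul(-1, -22))))) = Add(-5, Add(8019, Mul(49, Add(-38, 22)))) = Add(-5, Add(8019, Mul(49, -16))) = Add(-5, Add(8019, -784)) = Add(-5, 7235) = 7230)
Pow(Add(44114, Mul(Add(24112, Q), Add(4322, 20540))), Rational(1, 2)) = Pow(Add(44114, Mul(Add(24112, 7230), Add(4322, 20540))), Rational(1, 2)) = Pow(Add(44114, Mul(31342, 24862)), Rational(1, 2)) = Pow(Add(44114, 779224804), Rational(1, 2)) = Pow(779268918, Rational(1, 2)) = Mul(29, Pow(926598, Rational(1, 2)))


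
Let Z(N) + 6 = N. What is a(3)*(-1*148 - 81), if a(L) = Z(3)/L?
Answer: 229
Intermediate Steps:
Z(N) = -6 + N
a(L) = -3/L (a(L) = (-6 + 3)/L = -3/L)
a(3)*(-1*148 - 81) = (-3/3)*(-1*148 - 81) = (-3*1/3)*(-148 - 81) = -1*(-229) = 229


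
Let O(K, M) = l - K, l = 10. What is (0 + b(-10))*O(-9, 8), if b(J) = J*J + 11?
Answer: 2109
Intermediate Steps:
O(K, M) = 10 - K
b(J) = 11 + J**2 (b(J) = J**2 + 11 = 11 + J**2)
(0 + b(-10))*O(-9, 8) = (0 + (11 + (-10)**2))*(10 - 1*(-9)) = (0 + (11 + 100))*(10 + 9) = (0 + 111)*19 = 111*19 = 2109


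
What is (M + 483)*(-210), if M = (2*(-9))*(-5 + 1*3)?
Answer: -108990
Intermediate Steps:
M = 36 (M = -18*(-5 + 3) = -18*(-2) = 36)
(M + 483)*(-210) = (36 + 483)*(-210) = 519*(-210) = -108990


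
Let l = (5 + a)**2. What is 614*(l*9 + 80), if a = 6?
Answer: 717766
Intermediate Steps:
l = 121 (l = (5 + 6)**2 = 11**2 = 121)
614*(l*9 + 80) = 614*(121*9 + 80) = 614*(1089 + 80) = 614*1169 = 717766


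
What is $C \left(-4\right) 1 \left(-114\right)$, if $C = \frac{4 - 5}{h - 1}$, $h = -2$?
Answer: $152$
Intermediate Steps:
$C = \frac{1}{3}$ ($C = \frac{4 - 5}{-2 - 1} = - \frac{1}{-3} = \left(-1\right) \left(- \frac{1}{3}\right) = \frac{1}{3} \approx 0.33333$)
$C \left(-4\right) 1 \left(-114\right) = \frac{1}{3} \left(-4\right) 1 \left(-114\right) = \left(- \frac{4}{3}\right) 1 \left(-114\right) = \left(- \frac{4}{3}\right) \left(-114\right) = 152$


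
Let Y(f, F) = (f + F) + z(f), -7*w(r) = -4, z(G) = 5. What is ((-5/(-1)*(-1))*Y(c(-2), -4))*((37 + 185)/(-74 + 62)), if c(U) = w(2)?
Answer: 2035/14 ≈ 145.36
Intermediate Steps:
w(r) = 4/7 (w(r) = -⅐*(-4) = 4/7)
c(U) = 4/7
Y(f, F) = 5 + F + f (Y(f, F) = (f + F) + 5 = (F + f) + 5 = 5 + F + f)
((-5/(-1)*(-1))*Y(c(-2), -4))*((37 + 185)/(-74 + 62)) = ((-5/(-1)*(-1))*(5 - 4 + 4/7))*((37 + 185)/(-74 + 62)) = ((-5*(-1)*(-1))*(11/7))*(222/(-12)) = ((5*(-1))*(11/7))*(222*(-1/12)) = -5*11/7*(-37/2) = -55/7*(-37/2) = 2035/14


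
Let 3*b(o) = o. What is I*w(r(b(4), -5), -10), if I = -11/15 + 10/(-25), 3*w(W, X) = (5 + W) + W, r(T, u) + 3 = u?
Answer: 187/45 ≈ 4.1556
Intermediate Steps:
b(o) = o/3
r(T, u) = -3 + u
w(W, X) = 5/3 + 2*W/3 (w(W, X) = ((5 + W) + W)/3 = (5 + 2*W)/3 = 5/3 + 2*W/3)
I = -17/15 (I = -11*1/15 + 10*(-1/25) = -11/15 - 2/5 = -17/15 ≈ -1.1333)
I*w(r(b(4), -5), -10) = -17*(5/3 + 2*(-3 - 5)/3)/15 = -17*(5/3 + (2/3)*(-8))/15 = -17*(5/3 - 16/3)/15 = -17/15*(-11/3) = 187/45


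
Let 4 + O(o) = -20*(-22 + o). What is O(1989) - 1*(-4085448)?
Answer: 4046104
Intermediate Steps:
O(o) = 436 - 20*o (O(o) = -4 - 20*(-22 + o) = -4 + (440 - 20*o) = 436 - 20*o)
O(1989) - 1*(-4085448) = (436 - 20*1989) - 1*(-4085448) = (436 - 39780) + 4085448 = -39344 + 4085448 = 4046104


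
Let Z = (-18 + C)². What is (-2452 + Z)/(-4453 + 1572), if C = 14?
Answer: 2436/2881 ≈ 0.84554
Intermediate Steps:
Z = 16 (Z = (-18 + 14)² = (-4)² = 16)
(-2452 + Z)/(-4453 + 1572) = (-2452 + 16)/(-4453 + 1572) = -2436/(-2881) = -2436*(-1/2881) = 2436/2881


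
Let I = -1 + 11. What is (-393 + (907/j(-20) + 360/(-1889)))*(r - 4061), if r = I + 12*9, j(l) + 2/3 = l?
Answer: 201840841209/117118 ≈ 1.7234e+6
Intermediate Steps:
I = 10
j(l) = -2/3 + l
r = 118 (r = 10 + 12*9 = 10 + 108 = 118)
(-393 + (907/j(-20) + 360/(-1889)))*(r - 4061) = (-393 + (907/(-2/3 - 20) + 360/(-1889)))*(118 - 4061) = (-393 + (907/(-62/3) + 360*(-1/1889)))*(-3943) = (-393 + (907*(-3/62) - 360/1889))*(-3943) = (-393 + (-2721/62 - 360/1889))*(-3943) = (-393 - 5162289/117118)*(-3943) = -51189663/117118*(-3943) = 201840841209/117118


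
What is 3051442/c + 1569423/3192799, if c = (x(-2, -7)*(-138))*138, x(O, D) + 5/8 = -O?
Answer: -19403089680383/167210076429 ≈ -116.04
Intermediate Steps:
x(O, D) = -5/8 - O
c = -52371/2 (c = ((-5/8 - 1*(-2))*(-138))*138 = ((-5/8 + 2)*(-138))*138 = ((11/8)*(-138))*138 = -759/4*138 = -52371/2 ≈ -26186.)
3051442/c + 1569423/3192799 = 3051442/(-52371/2) + 1569423/3192799 = 3051442*(-2/52371) + 1569423*(1/3192799) = -6102884/52371 + 1569423/3192799 = -19403089680383/167210076429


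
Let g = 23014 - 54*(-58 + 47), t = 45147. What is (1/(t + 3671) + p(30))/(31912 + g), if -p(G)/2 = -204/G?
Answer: 3319629/13551876800 ≈ 0.00024496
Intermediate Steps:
p(G) = 408/G (p(G) = -(-408)/G = 408/G)
g = 23608 (g = 23014 - 54*(-11) = 23014 + 594 = 23608)
(1/(t + 3671) + p(30))/(31912 + g) = (1/(45147 + 3671) + 408/30)/(31912 + 23608) = (1/48818 + 408*(1/30))/55520 = (1/48818 + 68/5)*(1/55520) = (3319629/244090)*(1/55520) = 3319629/13551876800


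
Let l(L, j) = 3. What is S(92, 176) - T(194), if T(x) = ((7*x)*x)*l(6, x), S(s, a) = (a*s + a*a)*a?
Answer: 7511212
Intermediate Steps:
S(s, a) = a*(a**2 + a*s) (S(s, a) = (a*s + a**2)*a = (a**2 + a*s)*a = a*(a**2 + a*s))
T(x) = 21*x**2 (T(x) = ((7*x)*x)*3 = (7*x**2)*3 = 21*x**2)
S(92, 176) - T(194) = 176**2*(176 + 92) - 21*194**2 = 30976*268 - 21*37636 = 8301568 - 1*790356 = 8301568 - 790356 = 7511212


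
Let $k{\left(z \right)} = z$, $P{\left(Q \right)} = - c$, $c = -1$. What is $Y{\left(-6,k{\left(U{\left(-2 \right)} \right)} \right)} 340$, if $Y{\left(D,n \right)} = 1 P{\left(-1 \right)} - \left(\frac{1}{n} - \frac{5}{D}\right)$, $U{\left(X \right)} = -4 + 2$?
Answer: $\frac{680}{3} \approx 226.67$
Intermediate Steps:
$U{\left(X \right)} = -2$
$P{\left(Q \right)} = 1$ ($P{\left(Q \right)} = \left(-1\right) \left(-1\right) = 1$)
$Y{\left(D,n \right)} = 1 - \frac{1}{n} + \frac{5}{D}$ ($Y{\left(D,n \right)} = 1 \cdot 1 - \left(\frac{1}{n} - \frac{5}{D}\right) = 1 - \left(\frac{1}{n} - \frac{5}{D}\right) = 1 - \frac{1}{n} + \frac{5}{D}$)
$Y{\left(-6,k{\left(U{\left(-2 \right)} \right)} \right)} 340 = \left(1 - \frac{1}{-2} + \frac{5}{-6}\right) 340 = \left(1 - - \frac{1}{2} + 5 \left(- \frac{1}{6}\right)\right) 340 = \left(1 + \frac{1}{2} - \frac{5}{6}\right) 340 = \frac{2}{3} \cdot 340 = \frac{680}{3}$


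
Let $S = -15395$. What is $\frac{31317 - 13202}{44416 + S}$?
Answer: $\frac{18115}{29021} \approx 0.6242$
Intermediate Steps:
$\frac{31317 - 13202}{44416 + S} = \frac{31317 - 13202}{44416 - 15395} = \frac{18115}{29021}$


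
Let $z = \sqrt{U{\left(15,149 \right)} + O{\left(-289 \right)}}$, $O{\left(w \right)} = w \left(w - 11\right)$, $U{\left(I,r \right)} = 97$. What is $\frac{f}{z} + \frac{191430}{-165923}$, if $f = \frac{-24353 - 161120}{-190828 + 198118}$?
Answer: $- \frac{191430}{165923} - \frac{185473 \sqrt{86797}}{632750130} \approx -1.2401$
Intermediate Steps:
$f = - \frac{185473}{7290} \approx -25.442$
$O{\left(w \right)} = w \left(-11 + w\right)$
$z = \sqrt{86797}$ ($z = \sqrt{97 - 289 \left(-11 - 289\right)} = \sqrt{97 - -86700} = \sqrt{97 + 86700} = \sqrt{86797} \approx 294.61$)
$\frac{f}{z} + \frac{191430}{-165923} = - \frac{185473}{7290 \sqrt{86797}} + \frac{191430}{-165923} = - \frac{185473 \frac{\sqrt{86797}}{86797}}{7290} + 191430 \left(- \frac{1}{165923}\right) = - \frac{185473 \sqrt{86797}}{632750130} - \frac{191430}{165923} = - \frac{191430}{165923} - \frac{185473 \sqrt{86797}}{632750130}$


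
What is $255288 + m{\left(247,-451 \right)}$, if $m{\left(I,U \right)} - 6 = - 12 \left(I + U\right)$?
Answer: $257742$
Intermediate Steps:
$m{\left(I,U \right)} = 6 - 12 I - 12 U$ ($m{\left(I,U \right)} = 6 - 12 \left(I + U\right) = 6 - \left(12 I + 12 U\right) = 6 - 12 I - 12 U$)
$255288 + m{\left(247,-451 \right)} = 255288 - -2454 = 255288 + \left(6 - 2964 + 5412\right) = 255288 + 2454 = 257742$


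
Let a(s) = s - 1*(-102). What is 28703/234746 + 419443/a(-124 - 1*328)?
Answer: -24613130107/20540275 ≈ -1198.3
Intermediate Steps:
a(s) = 102 + s (a(s) = s + 102 = 102 + s)
28703/234746 + 419443/a(-124 - 1*328) = 28703/234746 + 419443/(102 + (-124 - 1*328)) = 28703*(1/234746) + 419443/(102 + (-124 - 328)) = 28703/234746 + 419443/(102 - 452) = 28703/234746 + 419443/(-350) = 28703/234746 + 419443*(-1/350) = 28703/234746 - 419443/350 = -24613130107/20540275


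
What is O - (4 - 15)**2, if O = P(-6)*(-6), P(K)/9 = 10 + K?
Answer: -337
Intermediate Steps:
P(K) = 90 + 9*K (P(K) = 9*(10 + K) = 90 + 9*K)
O = -216 (O = (90 + 9*(-6))*(-6) = (90 - 54)*(-6) = 36*(-6) = -216)
O - (4 - 15)**2 = -216 - (4 - 15)**2 = -216 - 1*(-11)**2 = -216 - 1*121 = -216 - 121 = -337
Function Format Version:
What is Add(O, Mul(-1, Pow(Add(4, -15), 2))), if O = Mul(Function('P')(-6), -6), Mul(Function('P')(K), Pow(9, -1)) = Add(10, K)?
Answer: -337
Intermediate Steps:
Function('P')(K) = Add(90, Mul(9, K)) (Function('P')(K) = Mul(9, Add(10, K)) = Add(90, Mul(9, K)))
O = -216 (O = Mul(Add(90, Mul(9, -6)), -6) = Mul(Add(90, -54), -6) = Mul(36, -6) = -216)
Add(O, Mul(-1, Pow(Add(4, -15), 2))) = Add(-216, Mul(-1, Pow(Add(4, -15), 2))) = Add(-216, Mul(-1, Pow(-11, 2))) = Add(-216, Mul(-1, 121)) = Add(-216, -121) = -337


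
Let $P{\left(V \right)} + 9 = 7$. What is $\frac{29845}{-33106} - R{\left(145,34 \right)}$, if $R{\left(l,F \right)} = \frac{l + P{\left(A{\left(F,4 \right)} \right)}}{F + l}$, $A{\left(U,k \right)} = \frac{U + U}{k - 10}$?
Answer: $- \frac{10076413}{5925974} \approx -1.7004$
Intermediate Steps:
$A{\left(U,k \right)} = \frac{2 U}{-10 + k}$ ($A{\left(U,k \right)} = \frac{2 U}{k - 10} = \frac{2 U}{-10 + k}$)
$P{\left(V \right)} = -2$ ($P{\left(V \right)} = -9 + 7 = -2$)
$R{\left(l,F \right)} = \frac{-2 + l}{F + l}$ ($R{\left(l,F \right)} = \frac{l - 2}{F + l} = \frac{-2 + l}{F + l}$)
$\frac{29845}{-33106} - R{\left(145,34 \right)} = \frac{29845}{-33106} - \frac{-2 + 145}{34 + 145} = 29845 \left(- \frac{1}{33106}\right) - \frac{1}{179} \cdot 143 = - \frac{29845}{33106} - \frac{1}{179} \cdot 143 = - \frac{29845}{33106} - \frac{143}{179} = - \frac{10076413}{5925974}$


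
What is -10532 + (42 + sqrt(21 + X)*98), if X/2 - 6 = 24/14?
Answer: -10490 + 14*sqrt(1785) ≈ -9898.5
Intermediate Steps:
X = 108/7 (X = 12 + 2*(24/14) = 12 + 2*(24*(1/14)) = 12 + 2*(12/7) = 12 + 24/7 = 108/7 ≈ 15.429)
-10532 + (42 + sqrt(21 + X)*98) = -10532 + (42 + sqrt(21 + 108/7)*98) = -10532 + (42 + sqrt(255/7)*98) = -10532 + (42 + (sqrt(1785)/7)*98) = -10532 + (42 + 14*sqrt(1785)) = -10490 + 14*sqrt(1785)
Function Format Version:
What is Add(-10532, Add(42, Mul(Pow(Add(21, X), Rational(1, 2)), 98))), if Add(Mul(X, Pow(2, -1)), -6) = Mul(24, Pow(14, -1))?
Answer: Add(-10490, Mul(14, Pow(1785, Rational(1, 2)))) ≈ -9898.5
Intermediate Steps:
X = Rational(108, 7) (X = Add(12, Mul(2, Mul(24, Pow(14, -1)))) = Add(12, Mul(2, Mul(24, Rational(1, 14)))) = Add(12, Mul(2, Rational(12, 7))) = Add(12, Rational(24, 7)) = Rational(108, 7) ≈ 15.429)
Add(-10532, Add(42, Mul(Pow(Add(21, X), Rational(1, 2)), 98))) = Add(-10532, Add(42, Mul(Pow(Add(21, Rational(108, 7)), Rational(1, 2)), 98))) = Add(-10532, Add(42, Mul(Pow(Rational(255, 7), Rational(1, 2)), 98))) = Add(-10532, Add(42, Mul(Mul(Rational(1, 7), Pow(1785, Rational(1, 2))), 98))) = Add(-10532, Add(42, Mul(14, Pow(1785, Rational(1, 2))))) = Add(-10490, Mul(14, Pow(1785, Rational(1, 2))))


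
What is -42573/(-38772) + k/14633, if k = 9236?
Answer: 327022967/189116892 ≈ 1.7292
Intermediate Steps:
-42573/(-38772) + k/14633 = -42573/(-38772) + 9236/14633 = -42573*(-1/38772) + 9236*(1/14633) = 14191/12924 + 9236/14633 = 327022967/189116892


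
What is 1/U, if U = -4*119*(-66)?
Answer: 1/31416 ≈ 3.1831e-5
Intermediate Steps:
U = 31416 (U = -476*(-66) = 31416)
1/U = 1/31416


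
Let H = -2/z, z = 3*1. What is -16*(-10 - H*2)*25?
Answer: 10400/3 ≈ 3466.7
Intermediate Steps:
z = 3
H = -⅔ (H = -2/3 = -2*⅓ = -⅔ ≈ -0.66667)
-16*(-10 - H*2)*25 = -16*(-10 - 1*(-⅔)*2)*25 = -16*(-10 + (⅔)*2)*25 = -16*(-10 + 4/3)*25 = -16*(-26/3)*25 = (416/3)*25 = 10400/3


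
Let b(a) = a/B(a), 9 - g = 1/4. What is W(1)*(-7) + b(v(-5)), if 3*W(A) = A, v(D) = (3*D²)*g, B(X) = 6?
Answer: 2569/24 ≈ 107.04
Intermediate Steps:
g = 35/4 (g = 9 - 1/4 = 9 - 1*¼ = 9 - ¼ = 35/4 ≈ 8.7500)
v(D) = 105*D²/4 (v(D) = (3*D²)*(35/4) = 105*D²/4)
W(A) = A/3
b(a) = a/6
W(1)*(-7) + b(v(-5)) = ((⅓)*1)*(-7) + ((105/4)*(-5)²)/6 = (⅓)*(-7) + ((105/4)*25)/6 = -7/3 + (⅙)*(2625/4) = -7/3 + 875/8 = 2569/24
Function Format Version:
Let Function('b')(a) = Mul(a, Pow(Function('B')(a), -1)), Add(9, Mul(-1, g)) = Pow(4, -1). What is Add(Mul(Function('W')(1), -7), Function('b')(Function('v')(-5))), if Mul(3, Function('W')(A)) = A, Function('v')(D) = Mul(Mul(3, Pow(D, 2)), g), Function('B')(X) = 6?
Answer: Rational(2569, 24) ≈ 107.04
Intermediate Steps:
g = Rational(35, 4) (g = Add(9, Mul(-1, Pow(4, -1))) = Add(9, Mul(-1, Rational(1, 4))) = Add(9, Rational(-1, 4)) = Rational(35, 4) ≈ 8.7500)
Function('v')(D) = Mul(Rational(105, 4), Pow(D, 2)) (Function('v')(D) = Mul(Mul(3, Pow(D, 2)), Rational(35, 4)) = Mul(Rational(105, 4), Pow(D, 2)))
Function('W')(A) = Mul(Rational(1, 3), A)
Function('b')(a) = Mul(Rational(1, 6), a) (Function('b')(a) = Mul(a, Pow(6, -1)) = Mul(a, Rational(1, 6)) = Mul(Rational(1, 6), a))
Add(Mul(Function('W')(1), -7), Function('b')(Function('v')(-5))) = Add(Mul(Mul(Rational(1, 3), 1), -7), Mul(Rational(1, 6), Mul(Rational(105, 4), Pow(-5, 2)))) = Add(Mul(Rational(1, 3), -7), Mul(Rational(1, 6), Mul(Rational(105, 4), 25))) = Add(Rational(-7, 3), Mul(Rational(1, 6), Rational(2625, 4))) = Add(Rational(-7, 3), Rational(875, 8)) = Rational(2569, 24)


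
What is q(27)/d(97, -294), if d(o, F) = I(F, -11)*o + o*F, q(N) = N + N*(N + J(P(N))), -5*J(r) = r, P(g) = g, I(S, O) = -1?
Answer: -3051/143075 ≈ -0.021324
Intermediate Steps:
J(r) = -r/5
q(N) = N + 4*N**2/5 (q(N) = N + N*(N - N/5) = N + N*(4*N/5) = N + 4*N**2/5)
d(o, F) = -o + F*o (d(o, F) = -o + o*F = -o + F*o)
q(27)/d(97, -294) = ((1/5)*27*(5 + 4*27))/((97*(-1 - 294))) = ((1/5)*27*(5 + 108))/((97*(-295))) = ((1/5)*27*113)/(-28615) = (3051/5)*(-1/28615) = -3051/143075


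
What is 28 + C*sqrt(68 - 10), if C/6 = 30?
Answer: 28 + 180*sqrt(58) ≈ 1398.8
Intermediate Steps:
C = 180 (C = 6*30 = 180)
28 + C*sqrt(68 - 10) = 28 + 180*sqrt(68 - 10) = 28 + 180*sqrt(58)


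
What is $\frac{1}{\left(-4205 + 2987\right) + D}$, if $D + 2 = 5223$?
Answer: $\frac{1}{4003} \approx 0.00024981$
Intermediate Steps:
$D = 5221$ ($D = -2 + 5223 = 5221$)
$\frac{1}{\left(-4205 + 2987\right) + D} = \frac{1}{\left(-4205 + 2987\right) + 5221} = \frac{1}{-1218 + 5221} = \frac{1}{4003}$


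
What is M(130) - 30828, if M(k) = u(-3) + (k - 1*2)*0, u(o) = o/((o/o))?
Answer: -30831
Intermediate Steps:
u(o) = o (u(o) = o/1 = o*1 = o)
M(k) = -3 (M(k) = -3 + (k - 1*2)*0 = -3 + (k - 2)*0 = -3 + (-2 + k)*0 = -3 + 0 = -3)
M(130) - 30828 = -3 - 30828 = -30831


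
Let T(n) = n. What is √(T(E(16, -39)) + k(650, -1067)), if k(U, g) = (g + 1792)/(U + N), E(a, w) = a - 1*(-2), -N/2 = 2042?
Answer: √209772758/3434 ≈ 4.2177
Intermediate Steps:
N = -4084 (N = -2*2042 = -4084)
E(a, w) = 2 + a (E(a, w) = a + 2 = 2 + a)
k(U, g) = (1792 + g)/(-4084 + U) (k(U, g) = (g + 1792)/(U - 4084) = (1792 + g)/(-4084 + U))
√(T(E(16, -39)) + k(650, -1067)) = √((2 + 16) + (1792 - 1067)/(-4084 + 650)) = √(18 + 725/(-3434)) = √(18 - 1/3434*725) = √(18 - 725/3434) = √(61087/3434) = √209772758/3434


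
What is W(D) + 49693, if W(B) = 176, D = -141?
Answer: 49869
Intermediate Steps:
W(D) + 49693 = 176 + 49693 = 49869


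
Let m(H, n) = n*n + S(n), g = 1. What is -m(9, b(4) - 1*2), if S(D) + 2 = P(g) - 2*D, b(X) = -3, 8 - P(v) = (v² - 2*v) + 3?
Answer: -39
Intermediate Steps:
P(v) = 5 - v² + 2*v (P(v) = 8 - ((v² - 2*v) + 3) = 8 - (3 + v² - 2*v) = 8 + (-3 - v² + 2*v) = 5 - v² + 2*v)
S(D) = 4 - 2*D (S(D) = -2 + ((5 - 1*1² + 2*1) - 2*D) = -2 + ((5 - 1*1 + 2) - 2*D) = -2 + ((5 - 1 + 2) - 2*D) = -2 + (6 - 2*D) = 4 - 2*D)
m(H, n) = 4 + n² - 2*n (m(H, n) = n*n + (4 - 2*n) = n² + (4 - 2*n) = 4 + n² - 2*n)
-m(9, b(4) - 1*2) = -(4 + (-3 - 1*2)² - 2*(-3 - 1*2)) = -(4 + (-3 - 2)² - 2*(-3 - 2)) = -(4 + (-5)² - 2*(-5)) = -(4 + 25 + 10) = -1*39 = -39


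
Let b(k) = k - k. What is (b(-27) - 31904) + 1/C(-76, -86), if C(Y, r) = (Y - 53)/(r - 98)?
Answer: -4115432/129 ≈ -31903.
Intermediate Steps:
b(k) = 0
C(Y, r) = (-53 + Y)/(-98 + r)
(b(-27) - 31904) + 1/C(-76, -86) = (0 - 31904) + 1/((-53 - 76)/(-98 - 86)) = -31904 + 1/(-129/(-184)) = -31904 + 1/(-1/184*(-129)) = -31904 + 1/(129/184) = -31904 + 184/129 = -4115432/129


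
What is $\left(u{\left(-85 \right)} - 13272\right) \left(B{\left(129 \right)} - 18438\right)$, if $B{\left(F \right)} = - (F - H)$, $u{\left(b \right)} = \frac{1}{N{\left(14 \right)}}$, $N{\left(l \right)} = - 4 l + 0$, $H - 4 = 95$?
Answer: $\frac{3431506761}{14} \approx 2.4511 \cdot 10^{8}$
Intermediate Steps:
$H = 99$ ($H = 4 + 95 = 99$)
$N{\left(l \right)} = - 4 l$
$u{\left(b \right)} = - \frac{1}{56}$ ($u{\left(b \right)} = \frac{1}{\left(-4\right) 14} = \frac{1}{-56} = - \frac{1}{56}$)
$B{\left(F \right)} = 99 - F$ ($B{\left(F \right)} = - (F - 99) = - (-99 + F) = 99 - F$)
$\left(u{\left(-85 \right)} - 13272\right) \left(B{\left(129 \right)} - 18438\right) = \left(- \frac{1}{56} - 13272\right) \left(\left(99 - 129\right) - 18438\right) = - \frac{743233 \left(\left(99 - 129\right) - 18438\right)}{56} = - \frac{743233 \left(-30 - 18438\right)}{56} = \left(- \frac{743233}{56}\right) \left(-18468\right) = \frac{3431506761}{14}$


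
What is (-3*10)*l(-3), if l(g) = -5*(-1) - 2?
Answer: -90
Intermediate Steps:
l(g) = 3 (l(g) = 5 - 2 = 3)
(-3*10)*l(-3) = -3*10*3 = -30*3 = -90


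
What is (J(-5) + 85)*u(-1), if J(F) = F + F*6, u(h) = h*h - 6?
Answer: -250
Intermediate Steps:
u(h) = -6 + h² (u(h) = h² - 6 = -6 + h²)
J(F) = 7*F (J(F) = F + 6*F = 7*F)
(J(-5) + 85)*u(-1) = (7*(-5) + 85)*(-6 + (-1)²) = (-35 + 85)*(-6 + 1) = 50*(-5) = -250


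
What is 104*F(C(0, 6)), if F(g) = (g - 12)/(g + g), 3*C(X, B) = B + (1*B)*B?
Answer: 52/7 ≈ 7.4286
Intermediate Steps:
C(X, B) = B/3 + B²/3 (C(X, B) = (B + (1*B)*B)/3 = (B + B*B)/3 = (B + B²)/3 = B/3 + B²/3)
F(g) = (-12 + g)/(2*g) (F(g) = (-12 + g)/((2*g)) = (-12 + g)*(1/(2*g)) = (-12 + g)/(2*g))
104*F(C(0, 6)) = 104*((-12 + (⅓)*6*(1 + 6))/(2*(((⅓)*6*(1 + 6))))) = 104*((-12 + (⅓)*6*7)/(2*(((⅓)*6*7)))) = 104*((½)*(-12 + 14)/14) = 104*((½)*(1/14)*2) = 104*(1/14) = 52/7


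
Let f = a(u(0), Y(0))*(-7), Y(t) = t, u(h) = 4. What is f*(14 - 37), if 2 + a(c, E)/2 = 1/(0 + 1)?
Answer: -322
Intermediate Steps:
a(c, E) = -2 (a(c, E) = -4 + 2/(0 + 1) = -4 + 2/1 = -4 + 2*1 = -4 + 2 = -2)
f = 14 (f = -2*(-7) = 14)
f*(14 - 37) = 14*(14 - 37) = 14*(-23) = -322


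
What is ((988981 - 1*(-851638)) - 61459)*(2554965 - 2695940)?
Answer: -250817081000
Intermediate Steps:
((988981 - 1*(-851638)) - 61459)*(2554965 - 2695940) = ((988981 + 851638) - 61459)*(-140975) = (1840619 - 61459)*(-140975) = 1779160*(-140975) = -250817081000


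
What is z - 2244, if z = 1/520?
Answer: -1166879/520 ≈ -2244.0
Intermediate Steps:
z = 1/520 ≈ 0.0019231
z - 2244 = 1/520 - 2244 = -1166879/520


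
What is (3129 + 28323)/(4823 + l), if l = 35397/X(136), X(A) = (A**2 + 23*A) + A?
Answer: 684395520/104983877 ≈ 6.5191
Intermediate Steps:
X(A) = A**2 + 24*A
l = 35397/21760 (l = 35397/((136*(24 + 136))) = 35397/((136*160)) = 35397/21760 ≈ 1.6267)
(3129 + 28323)/(4823 + l) = (3129 + 28323)/(4823 + 35397/21760) = 31452/(104983877/21760) = 31452*(21760/104983877) = 684395520/104983877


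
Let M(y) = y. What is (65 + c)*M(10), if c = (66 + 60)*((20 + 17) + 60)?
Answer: 122870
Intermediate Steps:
c = 12222 (c = 126*(37 + 60) = 126*97 = 12222)
(65 + c)*M(10) = (65 + 12222)*10 = 12287*10 = 122870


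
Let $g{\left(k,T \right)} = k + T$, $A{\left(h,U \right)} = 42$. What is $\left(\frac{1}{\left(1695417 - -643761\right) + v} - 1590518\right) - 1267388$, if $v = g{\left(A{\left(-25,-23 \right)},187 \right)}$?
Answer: $- \frac{6685805301741}{2339407} \approx -2.8579 \cdot 10^{6}$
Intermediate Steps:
$g{\left(k,T \right)} = T + k$
$v = 229$ ($v = 187 + 42 = 229$)
$\left(\frac{1}{\left(1695417 - -643761\right) + v} - 1590518\right) - 1267388 = \left(\frac{1}{\left(1695417 - -643761\right) + 229} - 1590518\right) - 1267388 = \left(\frac{1}{\left(1695417 + 643761\right) + 229} - 1590518\right) - 1267388 = \left(\frac{1}{2339178 + 229} - 1590518\right) - 1267388 = \left(\frac{1}{2339407} - 1590518\right) - 1267388 = - \frac{3720868942825}{2339407} - 1267388 = - \frac{6685805301741}{2339407}$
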